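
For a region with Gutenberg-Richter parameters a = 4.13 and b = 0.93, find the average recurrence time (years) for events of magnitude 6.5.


log10(N) = 4.13 - 0.93*6.5 = -1.915
N = 10^-1.915 = 0.012162
T = 1/N = 1/0.012162 = 82.2243 years

82.2243


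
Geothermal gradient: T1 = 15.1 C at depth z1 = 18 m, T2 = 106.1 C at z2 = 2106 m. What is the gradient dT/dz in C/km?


dT = 106.1 - 15.1 = 91.0 C
dz = 2106 - 18 = 2088 m
gradient = dT/dz * 1000 = 91.0/2088 * 1000 = 43.5824 C/km

43.5824


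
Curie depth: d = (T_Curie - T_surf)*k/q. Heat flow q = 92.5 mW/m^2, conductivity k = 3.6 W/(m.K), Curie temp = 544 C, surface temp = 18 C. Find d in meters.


T_Curie - T_surf = 544 - 18 = 526 C
Convert q to W/m^2: 92.5 mW/m^2 = 0.0925 W/m^2
d = 526 * 3.6 / 0.0925 = 20471.35 m

20471.35


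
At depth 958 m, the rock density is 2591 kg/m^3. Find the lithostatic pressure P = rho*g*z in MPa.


P = rho * g * z / 1e6
= 2591 * 9.81 * 958 / 1e6
= 24350166.18 / 1e6
= 24.3502 MPa

24.3502


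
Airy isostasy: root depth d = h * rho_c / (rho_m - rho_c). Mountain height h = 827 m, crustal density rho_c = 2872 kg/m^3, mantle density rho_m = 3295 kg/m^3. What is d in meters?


rho_m - rho_c = 3295 - 2872 = 423
d = 827 * 2872 / 423
= 2375144 / 423
= 5615.0 m

5615.0


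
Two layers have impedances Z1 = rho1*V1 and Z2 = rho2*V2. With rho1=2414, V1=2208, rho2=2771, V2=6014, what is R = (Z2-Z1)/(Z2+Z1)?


Z1 = 2414 * 2208 = 5330112
Z2 = 2771 * 6014 = 16664794
R = (16664794 - 5330112) / (16664794 + 5330112) = 11334682 / 21994906 = 0.5153

0.5153


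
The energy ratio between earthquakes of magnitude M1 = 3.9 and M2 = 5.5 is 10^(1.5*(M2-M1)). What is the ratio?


M2 - M1 = 5.5 - 3.9 = 1.6
1.5 * 1.6 = 2.4
ratio = 10^2.4 = 251.19

251.19


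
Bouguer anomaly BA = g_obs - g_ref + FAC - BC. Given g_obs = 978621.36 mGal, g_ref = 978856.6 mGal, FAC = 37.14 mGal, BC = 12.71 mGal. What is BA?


BA = g_obs - g_ref + FAC - BC
= 978621.36 - 978856.6 + 37.14 - 12.71
= -210.81 mGal

-210.81


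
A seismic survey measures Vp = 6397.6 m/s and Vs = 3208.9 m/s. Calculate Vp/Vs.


Vp/Vs = 6397.6 / 3208.9
= 1.9937

1.9937


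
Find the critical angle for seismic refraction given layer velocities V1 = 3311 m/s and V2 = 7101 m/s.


V1/V2 = 3311/7101 = 0.466272
theta_c = arcsin(0.466272) = 27.7926 degrees

27.7926


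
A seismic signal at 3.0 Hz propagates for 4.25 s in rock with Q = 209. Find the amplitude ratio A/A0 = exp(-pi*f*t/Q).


pi*f*t/Q = pi*3.0*4.25/209 = 0.191652
A/A0 = exp(-0.191652) = 0.825594

0.825594


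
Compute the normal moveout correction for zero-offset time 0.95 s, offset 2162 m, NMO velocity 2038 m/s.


x/Vnmo = 2162/2038 = 1.060844
(x/Vnmo)^2 = 1.12539
t0^2 = 0.9025
sqrt(0.9025 + 1.12539) = 1.42404
dt = 1.42404 - 0.95 = 0.47404

0.47404


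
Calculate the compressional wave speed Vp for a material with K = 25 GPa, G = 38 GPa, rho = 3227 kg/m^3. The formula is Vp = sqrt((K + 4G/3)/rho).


First compute the effective modulus:
K + 4G/3 = 25e9 + 4*38e9/3 = 75666666666.67 Pa
Then divide by density:
75666666666.67 / 3227 = 23447990.91 Pa/(kg/m^3)
Take the square root:
Vp = sqrt(23447990.91) = 4842.31 m/s

4842.31


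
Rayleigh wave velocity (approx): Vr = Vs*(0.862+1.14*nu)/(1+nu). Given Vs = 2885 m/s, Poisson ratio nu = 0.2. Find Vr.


Numerator factor = 0.862 + 1.14*0.2 = 1.09
Denominator = 1 + 0.2 = 1.2
Vr = 2885 * 1.09 / 1.2 = 2620.54 m/s

2620.54


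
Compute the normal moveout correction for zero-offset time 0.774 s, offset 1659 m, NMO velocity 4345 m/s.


x/Vnmo = 1659/4345 = 0.381818
(x/Vnmo)^2 = 0.145785
t0^2 = 0.599076
sqrt(0.599076 + 0.145785) = 0.863053
dt = 0.863053 - 0.774 = 0.089053

0.089053


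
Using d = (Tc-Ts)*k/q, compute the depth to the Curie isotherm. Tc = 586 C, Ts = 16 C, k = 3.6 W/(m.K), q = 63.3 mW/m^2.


T_Curie - T_surf = 586 - 16 = 570 C
Convert q to W/m^2: 63.3 mW/m^2 = 0.0633 W/m^2
d = 570 * 3.6 / 0.0633 = 32417.06 m

32417.06


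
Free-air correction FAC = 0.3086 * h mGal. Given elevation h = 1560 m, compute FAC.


FAC = 0.3086 * h
= 0.3086 * 1560
= 481.416 mGal

481.416


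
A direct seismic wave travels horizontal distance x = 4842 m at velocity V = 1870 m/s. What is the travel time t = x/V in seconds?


t = x / V
= 4842 / 1870
= 2.5893 s

2.5893


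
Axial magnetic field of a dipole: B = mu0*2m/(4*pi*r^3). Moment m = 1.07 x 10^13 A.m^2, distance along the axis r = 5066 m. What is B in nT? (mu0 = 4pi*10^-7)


m = 1.07 x 10^13 = 10700000000000 A.m^2
2m = 21400000000000 A.m^2
r^3 = 5066^3 = 130015627496
B = (4pi*10^-7) * 21400000000000 / (4*pi * 130015627496) * 1e9
= 26892033.114729 / 1633824560773.2 * 1e9
= 16459.5598 nT

16459.5598


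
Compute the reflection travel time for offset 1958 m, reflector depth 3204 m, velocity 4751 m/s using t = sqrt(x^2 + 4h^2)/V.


x^2 + 4h^2 = 1958^2 + 4*3204^2 = 3833764 + 41062464 = 44896228
sqrt(44896228) = 6700.4648
t = 6700.4648 / 4751 = 1.4103 s

1.4103


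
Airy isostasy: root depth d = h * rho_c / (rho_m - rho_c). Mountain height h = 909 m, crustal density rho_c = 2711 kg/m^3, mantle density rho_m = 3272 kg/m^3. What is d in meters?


rho_m - rho_c = 3272 - 2711 = 561
d = 909 * 2711 / 561
= 2464299 / 561
= 4392.69 m

4392.69


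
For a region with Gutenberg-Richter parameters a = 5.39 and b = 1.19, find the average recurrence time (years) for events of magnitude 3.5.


log10(N) = 5.39 - 1.19*3.5 = 1.225
N = 10^1.225 = 16.78804
T = 1/N = 1/16.78804 = 0.0596 years

0.0596


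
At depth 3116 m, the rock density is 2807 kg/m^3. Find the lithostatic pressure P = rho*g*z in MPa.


P = rho * g * z / 1e6
= 2807 * 9.81 * 3116 / 1e6
= 85804263.72 / 1e6
= 85.8043 MPa

85.8043


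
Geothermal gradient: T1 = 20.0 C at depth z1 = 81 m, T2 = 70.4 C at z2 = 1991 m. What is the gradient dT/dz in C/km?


dT = 70.4 - 20.0 = 50.4 C
dz = 1991 - 81 = 1910 m
gradient = dT/dz * 1000 = 50.4/1910 * 1000 = 26.3874 C/km

26.3874


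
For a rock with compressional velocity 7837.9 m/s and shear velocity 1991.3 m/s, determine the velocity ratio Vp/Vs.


Vp/Vs = 7837.9 / 1991.3
= 3.9361

3.9361


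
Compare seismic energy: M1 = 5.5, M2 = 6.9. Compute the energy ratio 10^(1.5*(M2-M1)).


M2 - M1 = 6.9 - 5.5 = 1.4
1.5 * 1.4 = 2.1
ratio = 10^2.1 = 125.89

125.89


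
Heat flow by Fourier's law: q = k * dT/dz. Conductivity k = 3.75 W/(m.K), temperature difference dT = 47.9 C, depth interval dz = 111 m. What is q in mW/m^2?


q = k * dT / dz * 1000
= 3.75 * 47.9 / 111 * 1000
= 1.618243 * 1000
= 1618.2432 mW/m^2

1618.2432


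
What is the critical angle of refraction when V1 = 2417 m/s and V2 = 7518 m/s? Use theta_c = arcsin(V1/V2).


V1/V2 = 2417/7518 = 0.321495
theta_c = arcsin(0.321495) = 18.7534 degrees

18.7534


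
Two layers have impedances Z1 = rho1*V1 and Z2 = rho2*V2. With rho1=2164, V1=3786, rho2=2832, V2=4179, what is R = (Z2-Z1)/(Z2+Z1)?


Z1 = 2164 * 3786 = 8192904
Z2 = 2832 * 4179 = 11834928
R = (11834928 - 8192904) / (11834928 + 8192904) = 3642024 / 20027832 = 0.1818

0.1818


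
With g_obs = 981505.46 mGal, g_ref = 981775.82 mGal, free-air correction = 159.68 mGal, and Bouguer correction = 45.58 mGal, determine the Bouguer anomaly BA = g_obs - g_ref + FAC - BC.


BA = g_obs - g_ref + FAC - BC
= 981505.46 - 981775.82 + 159.68 - 45.58
= -156.26 mGal

-156.26


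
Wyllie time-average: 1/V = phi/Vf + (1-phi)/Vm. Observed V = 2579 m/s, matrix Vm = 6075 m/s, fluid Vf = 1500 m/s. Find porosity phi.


1/V - 1/Vm = 1/2579 - 1/6075 = 0.00022314
1/Vf - 1/Vm = 1/1500 - 1/6075 = 0.00050206
phi = 0.00022314 / 0.00050206 = 0.4444

0.4444


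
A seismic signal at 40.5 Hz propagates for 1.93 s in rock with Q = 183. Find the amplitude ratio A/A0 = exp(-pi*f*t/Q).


pi*f*t/Q = pi*40.5*1.93/183 = 1.341872
A/A0 = exp(-1.341872) = 0.261356

0.261356


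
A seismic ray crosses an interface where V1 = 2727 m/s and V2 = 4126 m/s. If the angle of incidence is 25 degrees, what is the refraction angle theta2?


sin(theta1) = sin(25 deg) = 0.422618
sin(theta2) = V2/V1 * sin(theta1) = 4126/2727 * 0.422618 = 0.639429
theta2 = arcsin(0.639429) = 39.7493 degrees

39.7493


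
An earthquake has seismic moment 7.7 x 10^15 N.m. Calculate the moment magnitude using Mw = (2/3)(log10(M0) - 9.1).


log10(M0) = log10(7.7 x 10^15) = 15.8865
Mw = 2/3 * (15.8865 - 9.1)
= 2/3 * 6.7865
= 4.52

4.52


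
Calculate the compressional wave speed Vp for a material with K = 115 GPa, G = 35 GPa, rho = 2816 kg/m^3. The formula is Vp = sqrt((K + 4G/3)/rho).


First compute the effective modulus:
K + 4G/3 = 115e9 + 4*35e9/3 = 161666666666.67 Pa
Then divide by density:
161666666666.67 / 2816 = 57410037.8788 Pa/(kg/m^3)
Take the square root:
Vp = sqrt(57410037.8788) = 7576.94 m/s

7576.94


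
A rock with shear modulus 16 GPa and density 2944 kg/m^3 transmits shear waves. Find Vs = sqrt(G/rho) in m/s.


Convert G to Pa: G = 16e9 Pa
Compute G/rho = 16e9 / 2944 = 5434782.6087
Vs = sqrt(5434782.6087) = 2331.26 m/s

2331.26


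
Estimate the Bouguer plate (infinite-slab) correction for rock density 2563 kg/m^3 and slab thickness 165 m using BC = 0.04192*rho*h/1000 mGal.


BC = 0.04192 * rho * h / 1000
= 0.04192 * 2563 * 165 / 1000
= 17.7278 mGal

17.7278


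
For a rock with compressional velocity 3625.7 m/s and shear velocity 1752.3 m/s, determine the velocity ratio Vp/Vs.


Vp/Vs = 3625.7 / 1752.3
= 2.0691

2.0691


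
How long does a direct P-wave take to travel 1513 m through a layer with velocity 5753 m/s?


t = x / V
= 1513 / 5753
= 0.263 s

0.263


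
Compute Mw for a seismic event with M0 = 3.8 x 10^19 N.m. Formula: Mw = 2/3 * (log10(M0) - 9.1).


log10(M0) = log10(3.8 x 10^19) = 19.5798
Mw = 2/3 * (19.5798 - 9.1)
= 2/3 * 10.4798
= 6.99

6.99


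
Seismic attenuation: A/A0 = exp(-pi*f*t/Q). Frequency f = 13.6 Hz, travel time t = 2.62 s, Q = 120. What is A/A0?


pi*f*t/Q = pi*13.6*2.62/120 = 0.932844
A/A0 = exp(-0.932844) = 0.393433

0.393433


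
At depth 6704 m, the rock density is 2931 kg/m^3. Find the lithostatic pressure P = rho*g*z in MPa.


P = rho * g * z / 1e6
= 2931 * 9.81 * 6704 / 1e6
= 192760849.44 / 1e6
= 192.7608 MPa

192.7608


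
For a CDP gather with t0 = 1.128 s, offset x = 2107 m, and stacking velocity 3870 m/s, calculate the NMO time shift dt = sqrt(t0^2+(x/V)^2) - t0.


x/Vnmo = 2107/3870 = 0.544444
(x/Vnmo)^2 = 0.29642
t0^2 = 1.272384
sqrt(1.272384 + 0.29642) = 1.252519
dt = 1.252519 - 1.128 = 0.124519

0.124519


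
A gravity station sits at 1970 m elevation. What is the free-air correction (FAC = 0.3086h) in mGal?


FAC = 0.3086 * h
= 0.3086 * 1970
= 607.942 mGal

607.942


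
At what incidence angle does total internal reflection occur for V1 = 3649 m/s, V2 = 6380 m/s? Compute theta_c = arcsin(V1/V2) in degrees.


V1/V2 = 3649/6380 = 0.571944
theta_c = arcsin(0.571944) = 34.8859 degrees

34.8859


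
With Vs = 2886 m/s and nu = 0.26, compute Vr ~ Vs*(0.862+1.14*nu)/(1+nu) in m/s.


Numerator factor = 0.862 + 1.14*0.26 = 1.1584
Denominator = 1 + 0.26 = 1.26
Vr = 2886 * 1.1584 / 1.26 = 2653.29 m/s

2653.29


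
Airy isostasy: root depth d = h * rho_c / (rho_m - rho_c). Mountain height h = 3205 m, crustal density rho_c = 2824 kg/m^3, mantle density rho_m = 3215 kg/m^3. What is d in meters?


rho_m - rho_c = 3215 - 2824 = 391
d = 3205 * 2824 / 391
= 9050920 / 391
= 23148.13 m

23148.13


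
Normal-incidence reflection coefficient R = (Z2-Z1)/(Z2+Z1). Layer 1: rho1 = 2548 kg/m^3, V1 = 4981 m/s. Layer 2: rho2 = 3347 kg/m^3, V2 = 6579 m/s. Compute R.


Z1 = 2548 * 4981 = 12691588
Z2 = 3347 * 6579 = 22019913
R = (22019913 - 12691588) / (22019913 + 12691588) = 9328325 / 34711501 = 0.2687

0.2687


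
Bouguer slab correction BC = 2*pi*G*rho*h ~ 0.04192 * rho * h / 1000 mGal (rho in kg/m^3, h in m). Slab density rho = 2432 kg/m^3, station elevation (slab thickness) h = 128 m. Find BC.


BC = 0.04192 * rho * h / 1000
= 0.04192 * 2432 * 128 / 1000
= 13.0495 mGal

13.0495


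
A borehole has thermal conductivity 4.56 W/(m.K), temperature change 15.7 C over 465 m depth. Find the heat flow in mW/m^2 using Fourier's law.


q = k * dT / dz * 1000
= 4.56 * 15.7 / 465 * 1000
= 0.153961 * 1000
= 153.9613 mW/m^2

153.9613


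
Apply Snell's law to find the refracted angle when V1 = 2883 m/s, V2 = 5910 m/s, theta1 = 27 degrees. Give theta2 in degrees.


sin(theta1) = sin(27 deg) = 0.45399
sin(theta2) = V2/V1 * sin(theta1) = 5910/2883 * 0.45399 = 0.930657
theta2 = arcsin(0.930657) = 68.5374 degrees

68.5374


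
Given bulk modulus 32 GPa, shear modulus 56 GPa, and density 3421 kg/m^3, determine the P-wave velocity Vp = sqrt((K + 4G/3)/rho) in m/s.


First compute the effective modulus:
K + 4G/3 = 32e9 + 4*56e9/3 = 106666666666.67 Pa
Then divide by density:
106666666666.67 / 3421 = 31179966.8713 Pa/(kg/m^3)
Take the square root:
Vp = sqrt(31179966.8713) = 5583.9 m/s

5583.9


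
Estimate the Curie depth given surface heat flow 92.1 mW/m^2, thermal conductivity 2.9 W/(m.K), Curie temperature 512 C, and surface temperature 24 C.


T_Curie - T_surf = 512 - 24 = 488 C
Convert q to W/m^2: 92.1 mW/m^2 = 0.0921 W/m^2
d = 488 * 2.9 / 0.0921 = 15365.91 m

15365.91


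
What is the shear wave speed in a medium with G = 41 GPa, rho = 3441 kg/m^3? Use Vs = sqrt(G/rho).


Convert G to Pa: G = 41e9 Pa
Compute G/rho = 41e9 / 3441 = 11915140.9474
Vs = sqrt(11915140.9474) = 3451.83 m/s

3451.83


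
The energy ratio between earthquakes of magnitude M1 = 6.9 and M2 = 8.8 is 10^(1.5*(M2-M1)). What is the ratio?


M2 - M1 = 8.8 - 6.9 = 1.9
1.5 * 1.9 = 2.85
ratio = 10^2.85 = 707.95

707.95


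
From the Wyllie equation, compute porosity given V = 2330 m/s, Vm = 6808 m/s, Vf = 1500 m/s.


1/V - 1/Vm = 1/2330 - 1/6808 = 0.0002823
1/Vf - 1/Vm = 1/1500 - 1/6808 = 0.00051978
phi = 0.0002823 / 0.00051978 = 0.5431

0.5431


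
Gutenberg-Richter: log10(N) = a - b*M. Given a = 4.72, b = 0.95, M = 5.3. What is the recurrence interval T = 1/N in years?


log10(N) = 4.72 - 0.95*5.3 = -0.315
N = 10^-0.315 = 0.484172
T = 1/N = 1/0.484172 = 2.0654 years

2.0654


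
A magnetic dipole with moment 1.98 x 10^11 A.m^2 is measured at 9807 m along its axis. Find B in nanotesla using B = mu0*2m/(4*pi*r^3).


m = 1.98 x 10^11 = 198000000000 A.m^2
2m = 396000000000 A.m^2
r^3 = 9807^3 = 943210280943
B = (4pi*10^-7) * 396000000000 / (4*pi * 943210280943) * 1e9
= 497628.276329 / 11852729957603.57 * 1e9
= 41.9843 nT

41.9843


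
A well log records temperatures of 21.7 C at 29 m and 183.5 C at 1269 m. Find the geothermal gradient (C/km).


dT = 183.5 - 21.7 = 161.8 C
dz = 1269 - 29 = 1240 m
gradient = dT/dz * 1000 = 161.8/1240 * 1000 = 130.4839 C/km

130.4839


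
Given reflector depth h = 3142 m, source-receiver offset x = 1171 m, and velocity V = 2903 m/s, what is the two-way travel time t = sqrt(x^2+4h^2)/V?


x^2 + 4h^2 = 1171^2 + 4*3142^2 = 1371241 + 39488656 = 40859897
sqrt(40859897) = 6392.1747
t = 6392.1747 / 2903 = 2.2019 s

2.2019


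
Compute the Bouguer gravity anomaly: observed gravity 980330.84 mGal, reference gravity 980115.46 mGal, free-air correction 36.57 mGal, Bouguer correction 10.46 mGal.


BA = g_obs - g_ref + FAC - BC
= 980330.84 - 980115.46 + 36.57 - 10.46
= 241.49 mGal

241.49


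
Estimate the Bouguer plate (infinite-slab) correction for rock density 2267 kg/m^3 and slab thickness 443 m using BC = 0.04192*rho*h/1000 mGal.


BC = 0.04192 * rho * h / 1000
= 0.04192 * 2267 * 443 / 1000
= 42.0995 mGal

42.0995


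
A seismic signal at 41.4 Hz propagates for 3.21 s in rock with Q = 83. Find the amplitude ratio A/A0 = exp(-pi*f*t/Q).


pi*f*t/Q = pi*41.4*3.21/83 = 5.030106
A/A0 = exp(-5.030106) = 0.006538

0.006538


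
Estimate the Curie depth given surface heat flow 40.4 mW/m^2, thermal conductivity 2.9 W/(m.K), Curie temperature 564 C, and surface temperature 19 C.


T_Curie - T_surf = 564 - 19 = 545 C
Convert q to W/m^2: 40.4 mW/m^2 = 0.0404 W/m^2
d = 545 * 2.9 / 0.0404 = 39121.29 m

39121.29


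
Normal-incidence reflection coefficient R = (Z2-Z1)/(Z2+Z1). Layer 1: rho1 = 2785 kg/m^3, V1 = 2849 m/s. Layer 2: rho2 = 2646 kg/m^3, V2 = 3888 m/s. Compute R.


Z1 = 2785 * 2849 = 7934465
Z2 = 2646 * 3888 = 10287648
R = (10287648 - 7934465) / (10287648 + 7934465) = 2353183 / 18222113 = 0.1291

0.1291


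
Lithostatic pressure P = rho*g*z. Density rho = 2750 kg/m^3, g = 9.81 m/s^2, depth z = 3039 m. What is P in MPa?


P = rho * g * z / 1e6
= 2750 * 9.81 * 3039 / 1e6
= 81984622.5 / 1e6
= 81.9846 MPa

81.9846


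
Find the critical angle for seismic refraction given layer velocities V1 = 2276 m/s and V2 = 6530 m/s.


V1/V2 = 2276/6530 = 0.348545
theta_c = arcsin(0.348545) = 20.3984 degrees

20.3984


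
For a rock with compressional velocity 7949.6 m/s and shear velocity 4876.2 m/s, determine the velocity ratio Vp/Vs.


Vp/Vs = 7949.6 / 4876.2
= 1.6303

1.6303


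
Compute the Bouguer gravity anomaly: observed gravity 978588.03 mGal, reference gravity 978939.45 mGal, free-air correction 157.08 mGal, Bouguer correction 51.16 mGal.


BA = g_obs - g_ref + FAC - BC
= 978588.03 - 978939.45 + 157.08 - 51.16
= -245.5 mGal

-245.5


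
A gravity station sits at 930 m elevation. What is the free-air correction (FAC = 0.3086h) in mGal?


FAC = 0.3086 * h
= 0.3086 * 930
= 286.998 mGal

286.998


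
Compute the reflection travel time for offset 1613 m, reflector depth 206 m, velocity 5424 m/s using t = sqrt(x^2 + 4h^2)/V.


x^2 + 4h^2 = 1613^2 + 4*206^2 = 2601769 + 169744 = 2771513
sqrt(2771513) = 1664.7862
t = 1664.7862 / 5424 = 0.3069 s

0.3069


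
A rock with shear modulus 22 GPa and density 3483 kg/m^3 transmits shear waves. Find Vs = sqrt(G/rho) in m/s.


Convert G to Pa: G = 22e9 Pa
Compute G/rho = 22e9 / 3483 = 6316393.9133
Vs = sqrt(6316393.9133) = 2513.24 m/s

2513.24


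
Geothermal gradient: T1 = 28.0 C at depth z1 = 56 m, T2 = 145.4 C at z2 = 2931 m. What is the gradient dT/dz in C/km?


dT = 145.4 - 28.0 = 117.4 C
dz = 2931 - 56 = 2875 m
gradient = dT/dz * 1000 = 117.4/2875 * 1000 = 40.8348 C/km

40.8348


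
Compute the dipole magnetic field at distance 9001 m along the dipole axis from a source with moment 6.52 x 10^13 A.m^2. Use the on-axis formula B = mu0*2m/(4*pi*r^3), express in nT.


m = 6.52 x 10^13 = 65200000000000 A.m^2
2m = 130400000000000 A.m^2
r^3 = 9001^3 = 729243027001
B = (4pi*10^-7) * 130400000000000 / (4*pi * 729243027001) * 1e9
= 163865472.811244 / 9163938145231.7 * 1e9
= 17881.556 nT

17881.556


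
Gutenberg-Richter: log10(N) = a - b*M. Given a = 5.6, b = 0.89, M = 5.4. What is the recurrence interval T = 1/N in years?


log10(N) = 5.6 - 0.89*5.4 = 0.794
N = 10^0.794 = 6.223003
T = 1/N = 1/6.223003 = 0.1607 years

0.1607


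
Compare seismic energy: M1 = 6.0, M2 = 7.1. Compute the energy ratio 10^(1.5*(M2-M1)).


M2 - M1 = 7.1 - 6.0 = 1.1
1.5 * 1.1 = 1.65
ratio = 10^1.65 = 44.67

44.67


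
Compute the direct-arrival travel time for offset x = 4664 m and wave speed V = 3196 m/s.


t = x / V
= 4664 / 3196
= 1.4593 s

1.4593


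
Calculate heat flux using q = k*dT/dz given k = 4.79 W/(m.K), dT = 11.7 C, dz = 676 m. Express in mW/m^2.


q = k * dT / dz * 1000
= 4.79 * 11.7 / 676 * 1000
= 0.082904 * 1000
= 82.9038 mW/m^2

82.9038


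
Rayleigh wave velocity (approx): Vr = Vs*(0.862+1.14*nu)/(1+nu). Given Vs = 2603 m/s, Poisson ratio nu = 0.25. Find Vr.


Numerator factor = 0.862 + 1.14*0.25 = 1.147
Denominator = 1 + 0.25 = 1.25
Vr = 2603 * 1.147 / 1.25 = 2388.51 m/s

2388.51


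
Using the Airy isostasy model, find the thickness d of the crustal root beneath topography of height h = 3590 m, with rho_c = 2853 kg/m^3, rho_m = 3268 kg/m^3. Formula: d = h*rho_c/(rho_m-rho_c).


rho_m - rho_c = 3268 - 2853 = 415
d = 3590 * 2853 / 415
= 10242270 / 415
= 24680.17 m

24680.17


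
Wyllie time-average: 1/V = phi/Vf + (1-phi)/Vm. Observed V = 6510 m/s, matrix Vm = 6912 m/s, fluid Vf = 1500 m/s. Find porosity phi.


1/V - 1/Vm = 1/6510 - 1/6912 = 8.93e-06
1/Vf - 1/Vm = 1/1500 - 1/6912 = 0.00052199
phi = 8.93e-06 / 0.00052199 = 0.0171

0.0171


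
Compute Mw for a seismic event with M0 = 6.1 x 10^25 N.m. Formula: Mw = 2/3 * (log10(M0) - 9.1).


log10(M0) = log10(6.1 x 10^25) = 25.7853
Mw = 2/3 * (25.7853 - 9.1)
= 2/3 * 16.6853
= 11.12

11.12


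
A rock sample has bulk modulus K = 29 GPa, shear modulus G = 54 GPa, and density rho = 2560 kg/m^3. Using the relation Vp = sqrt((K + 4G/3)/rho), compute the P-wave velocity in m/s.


First compute the effective modulus:
K + 4G/3 = 29e9 + 4*54e9/3 = 101000000000.0 Pa
Then divide by density:
101000000000.0 / 2560 = 39453125.0 Pa/(kg/m^3)
Take the square root:
Vp = sqrt(39453125.0) = 6281.17 m/s

6281.17


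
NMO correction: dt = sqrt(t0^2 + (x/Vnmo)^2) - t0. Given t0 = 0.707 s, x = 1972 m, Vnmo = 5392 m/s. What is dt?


x/Vnmo = 1972/5392 = 0.365727
(x/Vnmo)^2 = 0.133756
t0^2 = 0.499849
sqrt(0.499849 + 0.133756) = 0.795993
dt = 0.795993 - 0.707 = 0.088993

0.088993


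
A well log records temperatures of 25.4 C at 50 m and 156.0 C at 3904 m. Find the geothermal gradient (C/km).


dT = 156.0 - 25.4 = 130.6 C
dz = 3904 - 50 = 3854 m
gradient = dT/dz * 1000 = 130.6/3854 * 1000 = 33.8869 C/km

33.8869


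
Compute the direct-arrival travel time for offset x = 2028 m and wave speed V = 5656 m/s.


t = x / V
= 2028 / 5656
= 0.3586 s

0.3586


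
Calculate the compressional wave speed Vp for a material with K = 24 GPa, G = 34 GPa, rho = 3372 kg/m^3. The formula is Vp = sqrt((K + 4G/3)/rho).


First compute the effective modulus:
K + 4G/3 = 24e9 + 4*34e9/3 = 69333333333.33 Pa
Then divide by density:
69333333333.33 / 3372 = 20561486.7537 Pa/(kg/m^3)
Take the square root:
Vp = sqrt(20561486.7537) = 4534.48 m/s

4534.48


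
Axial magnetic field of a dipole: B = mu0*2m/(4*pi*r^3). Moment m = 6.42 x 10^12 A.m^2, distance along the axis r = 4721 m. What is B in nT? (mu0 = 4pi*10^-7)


m = 6.42 x 10^12 = 6420000000000 A.m^2
2m = 12840000000000 A.m^2
r^3 = 4721^3 = 105220897361
B = (4pi*10^-7) * 12840000000000 / (4*pi * 105220897361) * 1e9
= 16135219.868837 / 1322244792613.77 * 1e9
= 12202.8992 nT

12202.8992


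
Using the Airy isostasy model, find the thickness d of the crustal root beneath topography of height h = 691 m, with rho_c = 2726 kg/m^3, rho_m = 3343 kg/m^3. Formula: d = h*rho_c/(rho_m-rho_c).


rho_m - rho_c = 3343 - 2726 = 617
d = 691 * 2726 / 617
= 1883666 / 617
= 3052.94 m

3052.94


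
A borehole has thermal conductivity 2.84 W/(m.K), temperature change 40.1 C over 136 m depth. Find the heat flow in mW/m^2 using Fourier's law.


q = k * dT / dz * 1000
= 2.84 * 40.1 / 136 * 1000
= 0.837382 * 1000
= 837.3824 mW/m^2

837.3824


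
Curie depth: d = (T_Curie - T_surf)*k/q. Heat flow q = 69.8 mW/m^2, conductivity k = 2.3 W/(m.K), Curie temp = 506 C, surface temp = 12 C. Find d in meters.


T_Curie - T_surf = 506 - 12 = 494 C
Convert q to W/m^2: 69.8 mW/m^2 = 0.0698 W/m^2
d = 494 * 2.3 / 0.0698 = 16277.94 m

16277.94


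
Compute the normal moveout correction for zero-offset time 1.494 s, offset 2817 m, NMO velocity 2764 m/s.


x/Vnmo = 2817/2764 = 1.019175
(x/Vnmo)^2 = 1.038718
t0^2 = 2.232036
sqrt(2.232036 + 1.038718) = 1.808523
dt = 1.808523 - 1.494 = 0.314523

0.314523


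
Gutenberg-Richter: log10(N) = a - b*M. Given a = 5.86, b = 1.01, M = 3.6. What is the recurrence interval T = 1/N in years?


log10(N) = 5.86 - 1.01*3.6 = 2.224
N = 10^2.224 = 167.494288
T = 1/N = 1/167.494288 = 0.006 years

0.006


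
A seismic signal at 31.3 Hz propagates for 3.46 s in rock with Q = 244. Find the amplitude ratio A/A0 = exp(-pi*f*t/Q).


pi*f*t/Q = pi*31.3*3.46/244 = 1.394378
A/A0 = exp(-1.394378) = 0.247987

0.247987


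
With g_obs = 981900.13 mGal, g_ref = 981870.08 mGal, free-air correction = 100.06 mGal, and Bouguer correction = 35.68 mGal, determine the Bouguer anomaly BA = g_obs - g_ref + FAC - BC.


BA = g_obs - g_ref + FAC - BC
= 981900.13 - 981870.08 + 100.06 - 35.68
= 94.43 mGal

94.43


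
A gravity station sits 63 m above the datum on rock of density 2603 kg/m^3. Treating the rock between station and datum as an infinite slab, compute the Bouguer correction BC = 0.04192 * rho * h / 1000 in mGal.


BC = 0.04192 * rho * h / 1000
= 0.04192 * 2603 * 63 / 1000
= 6.8744 mGal

6.8744


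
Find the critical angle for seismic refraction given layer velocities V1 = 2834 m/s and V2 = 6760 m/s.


V1/V2 = 2834/6760 = 0.419231
theta_c = arcsin(0.419231) = 24.786 degrees

24.786


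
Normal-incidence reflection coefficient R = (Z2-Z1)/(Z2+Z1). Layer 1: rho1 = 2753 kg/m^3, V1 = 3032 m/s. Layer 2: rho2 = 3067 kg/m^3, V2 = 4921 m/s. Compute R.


Z1 = 2753 * 3032 = 8347096
Z2 = 3067 * 4921 = 15092707
R = (15092707 - 8347096) / (15092707 + 8347096) = 6745611 / 23439803 = 0.2878

0.2878


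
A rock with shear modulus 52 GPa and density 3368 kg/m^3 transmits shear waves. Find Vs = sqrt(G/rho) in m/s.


Convert G to Pa: G = 52e9 Pa
Compute G/rho = 52e9 / 3368 = 15439429.9287
Vs = sqrt(15439429.9287) = 3929.3 m/s

3929.3


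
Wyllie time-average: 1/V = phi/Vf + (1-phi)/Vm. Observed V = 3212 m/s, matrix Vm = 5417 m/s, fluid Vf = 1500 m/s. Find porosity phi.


1/V - 1/Vm = 1/3212 - 1/5417 = 0.00012673
1/Vf - 1/Vm = 1/1500 - 1/5417 = 0.00048206
phi = 0.00012673 / 0.00048206 = 0.2629

0.2629


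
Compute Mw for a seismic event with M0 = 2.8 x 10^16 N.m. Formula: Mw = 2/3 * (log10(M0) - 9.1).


log10(M0) = log10(2.8 x 10^16) = 16.4472
Mw = 2/3 * (16.4472 - 9.1)
= 2/3 * 7.3472
= 4.9

4.9


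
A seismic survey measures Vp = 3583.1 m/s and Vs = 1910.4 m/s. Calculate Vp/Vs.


Vp/Vs = 3583.1 / 1910.4
= 1.8756

1.8756


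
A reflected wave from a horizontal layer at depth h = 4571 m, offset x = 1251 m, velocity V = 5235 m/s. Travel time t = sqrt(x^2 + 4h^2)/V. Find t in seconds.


x^2 + 4h^2 = 1251^2 + 4*4571^2 = 1565001 + 83576164 = 85141165
sqrt(85141165) = 9227.197
t = 9227.197 / 5235 = 1.7626 s

1.7626


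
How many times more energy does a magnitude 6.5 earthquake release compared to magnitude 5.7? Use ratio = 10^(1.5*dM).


M2 - M1 = 6.5 - 5.7 = 0.8
1.5 * 0.8 = 1.2
ratio = 10^1.2 = 15.85

15.85


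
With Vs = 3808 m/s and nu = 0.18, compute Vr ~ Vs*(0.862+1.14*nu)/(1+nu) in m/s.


Numerator factor = 0.862 + 1.14*0.18 = 1.0672
Denominator = 1 + 0.18 = 1.18
Vr = 3808 * 1.0672 / 1.18 = 3443.98 m/s

3443.98


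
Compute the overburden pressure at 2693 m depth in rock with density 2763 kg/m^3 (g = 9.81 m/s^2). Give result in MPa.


P = rho * g * z / 1e6
= 2763 * 9.81 * 2693 / 1e6
= 72993845.79 / 1e6
= 72.9938 MPa

72.9938


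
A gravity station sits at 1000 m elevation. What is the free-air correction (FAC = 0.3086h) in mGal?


FAC = 0.3086 * h
= 0.3086 * 1000
= 308.6 mGal

308.6


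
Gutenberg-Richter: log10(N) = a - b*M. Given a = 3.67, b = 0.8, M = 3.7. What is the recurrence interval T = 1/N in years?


log10(N) = 3.67 - 0.8*3.7 = 0.71
N = 10^0.71 = 5.128614
T = 1/N = 1/5.128614 = 0.195 years

0.195


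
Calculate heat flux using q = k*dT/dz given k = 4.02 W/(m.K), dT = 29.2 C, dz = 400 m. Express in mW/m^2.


q = k * dT / dz * 1000
= 4.02 * 29.2 / 400 * 1000
= 0.29346 * 1000
= 293.46 mW/m^2

293.46


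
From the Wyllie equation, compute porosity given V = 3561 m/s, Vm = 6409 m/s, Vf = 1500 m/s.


1/V - 1/Vm = 1/3561 - 1/6409 = 0.00012479
1/Vf - 1/Vm = 1/1500 - 1/6409 = 0.00051064
phi = 0.00012479 / 0.00051064 = 0.2444

0.2444


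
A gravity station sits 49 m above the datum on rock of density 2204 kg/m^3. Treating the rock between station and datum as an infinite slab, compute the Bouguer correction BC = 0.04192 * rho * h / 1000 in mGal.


BC = 0.04192 * rho * h / 1000
= 0.04192 * 2204 * 49 / 1000
= 4.5272 mGal

4.5272


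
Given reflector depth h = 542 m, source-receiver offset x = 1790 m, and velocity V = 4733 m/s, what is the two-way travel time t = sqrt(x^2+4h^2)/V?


x^2 + 4h^2 = 1790^2 + 4*542^2 = 3204100 + 1175056 = 4379156
sqrt(4379156) = 2092.6433
t = 2092.6433 / 4733 = 0.4421 s

0.4421


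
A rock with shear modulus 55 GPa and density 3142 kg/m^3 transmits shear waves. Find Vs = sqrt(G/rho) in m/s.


Convert G to Pa: G = 55e9 Pa
Compute G/rho = 55e9 / 3142 = 17504774.0293
Vs = sqrt(17504774.0293) = 4183.87 m/s

4183.87


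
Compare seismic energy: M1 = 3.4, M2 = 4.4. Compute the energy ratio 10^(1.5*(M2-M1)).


M2 - M1 = 4.4 - 3.4 = 1.0
1.5 * 1.0 = 1.5
ratio = 10^1.5 = 31.62

31.62


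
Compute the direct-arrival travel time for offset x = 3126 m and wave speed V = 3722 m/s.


t = x / V
= 3126 / 3722
= 0.8399 s

0.8399


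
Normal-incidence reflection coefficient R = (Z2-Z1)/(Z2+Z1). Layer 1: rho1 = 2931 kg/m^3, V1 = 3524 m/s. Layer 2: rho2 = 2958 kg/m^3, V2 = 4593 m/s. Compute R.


Z1 = 2931 * 3524 = 10328844
Z2 = 2958 * 4593 = 13586094
R = (13586094 - 10328844) / (13586094 + 10328844) = 3257250 / 23914938 = 0.1362

0.1362


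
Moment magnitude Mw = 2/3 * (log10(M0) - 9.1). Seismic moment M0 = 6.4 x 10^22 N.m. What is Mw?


log10(M0) = log10(6.4 x 10^22) = 22.8062
Mw = 2/3 * (22.8062 - 9.1)
= 2/3 * 13.7062
= 9.14

9.14


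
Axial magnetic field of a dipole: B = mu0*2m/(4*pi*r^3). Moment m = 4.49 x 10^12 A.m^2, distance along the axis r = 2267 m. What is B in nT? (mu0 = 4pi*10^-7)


m = 4.49 x 10^12 = 4490000000000 A.m^2
2m = 8980000000000 A.m^2
r^3 = 2267^3 = 11650768163
B = (4pi*10^-7) * 8980000000000 / (4*pi * 11650768163) * 1e9
= 11284600.811695 / 146407870678.23 * 1e9
= 77076.4629 nT

77076.4629


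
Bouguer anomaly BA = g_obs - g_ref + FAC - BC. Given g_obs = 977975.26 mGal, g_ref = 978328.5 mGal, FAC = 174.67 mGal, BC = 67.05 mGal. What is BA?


BA = g_obs - g_ref + FAC - BC
= 977975.26 - 978328.5 + 174.67 - 67.05
= -245.62 mGal

-245.62


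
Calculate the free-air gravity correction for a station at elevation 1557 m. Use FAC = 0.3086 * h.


FAC = 0.3086 * h
= 0.3086 * 1557
= 480.4902 mGal

480.4902


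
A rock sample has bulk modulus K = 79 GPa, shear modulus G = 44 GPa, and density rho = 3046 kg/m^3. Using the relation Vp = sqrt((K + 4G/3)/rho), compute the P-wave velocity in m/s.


First compute the effective modulus:
K + 4G/3 = 79e9 + 4*44e9/3 = 137666666666.67 Pa
Then divide by density:
137666666666.67 / 3046 = 45195885.3141 Pa/(kg/m^3)
Take the square root:
Vp = sqrt(45195885.3141) = 6722.79 m/s

6722.79


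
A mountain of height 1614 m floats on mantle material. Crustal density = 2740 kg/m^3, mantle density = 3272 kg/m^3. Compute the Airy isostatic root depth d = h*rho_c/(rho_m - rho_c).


rho_m - rho_c = 3272 - 2740 = 532
d = 1614 * 2740 / 532
= 4422360 / 532
= 8312.71 m

8312.71


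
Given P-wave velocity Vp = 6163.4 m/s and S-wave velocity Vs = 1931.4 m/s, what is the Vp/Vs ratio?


Vp/Vs = 6163.4 / 1931.4
= 3.1912

3.1912


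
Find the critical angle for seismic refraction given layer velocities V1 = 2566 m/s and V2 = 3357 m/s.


V1/V2 = 2566/3357 = 0.764373
theta_c = arcsin(0.764373) = 49.8512 degrees

49.8512


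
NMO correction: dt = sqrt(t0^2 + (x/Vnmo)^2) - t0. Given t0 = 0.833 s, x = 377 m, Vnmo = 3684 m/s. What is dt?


x/Vnmo = 377/3684 = 0.102334
(x/Vnmo)^2 = 0.010472
t0^2 = 0.693889
sqrt(0.693889 + 0.010472) = 0.839262
dt = 0.839262 - 0.833 = 0.006262

0.006262


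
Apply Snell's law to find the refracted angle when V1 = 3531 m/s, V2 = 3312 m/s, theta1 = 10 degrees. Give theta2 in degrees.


sin(theta1) = sin(10 deg) = 0.173648
sin(theta2) = V2/V1 * sin(theta1) = 3312/3531 * 0.173648 = 0.162878
theta2 = arcsin(0.162878) = 9.374 degrees

9.374


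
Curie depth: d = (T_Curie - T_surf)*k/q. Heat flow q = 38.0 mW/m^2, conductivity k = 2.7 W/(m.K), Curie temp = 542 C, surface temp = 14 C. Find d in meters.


T_Curie - T_surf = 542 - 14 = 528 C
Convert q to W/m^2: 38.0 mW/m^2 = 0.038 W/m^2
d = 528 * 2.7 / 0.038 = 37515.79 m

37515.79


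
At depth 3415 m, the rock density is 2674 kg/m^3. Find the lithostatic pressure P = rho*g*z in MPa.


P = rho * g * z / 1e6
= 2674 * 9.81 * 3415 / 1e6
= 89582075.1 / 1e6
= 89.5821 MPa

89.5821


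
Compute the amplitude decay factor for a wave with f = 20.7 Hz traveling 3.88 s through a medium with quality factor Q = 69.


pi*f*t/Q = pi*20.7*3.88/69 = 3.656814
A/A0 = exp(-3.656814) = 0.025815

0.025815


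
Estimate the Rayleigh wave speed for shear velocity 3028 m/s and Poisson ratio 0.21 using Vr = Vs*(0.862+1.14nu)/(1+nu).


Numerator factor = 0.862 + 1.14*0.21 = 1.1014
Denominator = 1 + 0.21 = 1.21
Vr = 3028 * 1.1014 / 1.21 = 2756.23 m/s

2756.23


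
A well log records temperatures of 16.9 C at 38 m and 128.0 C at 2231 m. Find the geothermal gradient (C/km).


dT = 128.0 - 16.9 = 111.1 C
dz = 2231 - 38 = 2193 m
gradient = dT/dz * 1000 = 111.1/2193 * 1000 = 50.6612 C/km

50.6612


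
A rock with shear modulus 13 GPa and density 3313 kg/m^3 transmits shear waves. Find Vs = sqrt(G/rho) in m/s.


Convert G to Pa: G = 13e9 Pa
Compute G/rho = 13e9 / 3313 = 3923936.0097
Vs = sqrt(3923936.0097) = 1980.89 m/s

1980.89


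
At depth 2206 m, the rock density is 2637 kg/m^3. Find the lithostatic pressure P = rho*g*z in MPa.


P = rho * g * z / 1e6
= 2637 * 9.81 * 2206 / 1e6
= 57066947.82 / 1e6
= 57.0669 MPa

57.0669


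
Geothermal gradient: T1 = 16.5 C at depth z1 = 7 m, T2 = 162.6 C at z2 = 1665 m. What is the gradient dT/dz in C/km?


dT = 162.6 - 16.5 = 146.1 C
dz = 1665 - 7 = 1658 m
gradient = dT/dz * 1000 = 146.1/1658 * 1000 = 88.1182 C/km

88.1182


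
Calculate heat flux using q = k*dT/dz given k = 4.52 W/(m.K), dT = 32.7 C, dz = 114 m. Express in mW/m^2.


q = k * dT / dz * 1000
= 4.52 * 32.7 / 114 * 1000
= 1.296526 * 1000
= 1296.5263 mW/m^2

1296.5263


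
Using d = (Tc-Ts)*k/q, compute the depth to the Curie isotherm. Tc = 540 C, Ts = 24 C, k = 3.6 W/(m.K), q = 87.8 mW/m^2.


T_Curie - T_surf = 540 - 24 = 516 C
Convert q to W/m^2: 87.8 mW/m^2 = 0.0878 W/m^2
d = 516 * 3.6 / 0.0878 = 21157.18 m

21157.18


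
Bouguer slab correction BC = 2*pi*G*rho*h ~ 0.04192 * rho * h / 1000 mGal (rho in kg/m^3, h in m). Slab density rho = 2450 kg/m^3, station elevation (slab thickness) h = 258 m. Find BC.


BC = 0.04192 * rho * h / 1000
= 0.04192 * 2450 * 258 / 1000
= 26.4976 mGal

26.4976


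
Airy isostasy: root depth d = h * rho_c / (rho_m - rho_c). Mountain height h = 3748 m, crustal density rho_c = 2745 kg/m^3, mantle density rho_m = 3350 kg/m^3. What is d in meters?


rho_m - rho_c = 3350 - 2745 = 605
d = 3748 * 2745 / 605
= 10288260 / 605
= 17005.39 m

17005.39


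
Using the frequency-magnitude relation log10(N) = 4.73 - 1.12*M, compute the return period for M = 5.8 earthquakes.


log10(N) = 4.73 - 1.12*5.8 = -1.766
N = 10^-1.766 = 0.01714
T = 1/N = 1/0.01714 = 58.3445 years

58.3445


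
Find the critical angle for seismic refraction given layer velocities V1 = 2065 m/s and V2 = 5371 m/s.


V1/V2 = 2065/5371 = 0.384472
theta_c = arcsin(0.384472) = 22.611 degrees

22.611


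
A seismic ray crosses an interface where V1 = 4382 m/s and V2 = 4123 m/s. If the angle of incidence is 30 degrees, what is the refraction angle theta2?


sin(theta1) = sin(30 deg) = 0.5
sin(theta2) = V2/V1 * sin(theta1) = 4123/4382 * 0.5 = 0.470447
theta2 = arcsin(0.470447) = 28.0633 degrees

28.0633


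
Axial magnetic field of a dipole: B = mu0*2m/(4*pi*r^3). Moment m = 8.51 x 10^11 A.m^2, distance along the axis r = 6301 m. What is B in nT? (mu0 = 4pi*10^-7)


m = 8.51 x 10^11 = 851000000000 A.m^2
2m = 1702000000000 A.m^2
r^3 = 6301^3 = 250166088901
B = (4pi*10^-7) * 1702000000000 / (4*pi * 250166088901) * 1e9
= 2138796.278564 / 3143679788274.69 * 1e9
= 680.348 nT

680.348


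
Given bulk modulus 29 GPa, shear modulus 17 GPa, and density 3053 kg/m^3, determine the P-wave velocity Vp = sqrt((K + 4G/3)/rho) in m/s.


First compute the effective modulus:
K + 4G/3 = 29e9 + 4*17e9/3 = 51666666666.67 Pa
Then divide by density:
51666666666.67 / 3053 = 16923244.8957 Pa/(kg/m^3)
Take the square root:
Vp = sqrt(16923244.8957) = 4113.79 m/s

4113.79


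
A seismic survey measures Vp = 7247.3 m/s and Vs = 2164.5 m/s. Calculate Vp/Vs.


Vp/Vs = 7247.3 / 2164.5
= 3.3483

3.3483


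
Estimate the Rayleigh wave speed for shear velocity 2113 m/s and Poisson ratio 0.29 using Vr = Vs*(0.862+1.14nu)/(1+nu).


Numerator factor = 0.862 + 1.14*0.29 = 1.1926
Denominator = 1 + 0.29 = 1.29
Vr = 2113 * 1.1926 / 1.29 = 1953.46 m/s

1953.46


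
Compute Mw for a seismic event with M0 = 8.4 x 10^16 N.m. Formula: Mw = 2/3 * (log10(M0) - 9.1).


log10(M0) = log10(8.4 x 10^16) = 16.9243
Mw = 2/3 * (16.9243 - 9.1)
= 2/3 * 7.8243
= 5.22

5.22


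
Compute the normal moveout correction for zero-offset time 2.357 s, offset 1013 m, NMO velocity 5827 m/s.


x/Vnmo = 1013/5827 = 0.173846
(x/Vnmo)^2 = 0.030222
t0^2 = 5.555449
sqrt(5.555449 + 0.030222) = 2.363403
dt = 2.363403 - 2.357 = 0.006403

0.006403


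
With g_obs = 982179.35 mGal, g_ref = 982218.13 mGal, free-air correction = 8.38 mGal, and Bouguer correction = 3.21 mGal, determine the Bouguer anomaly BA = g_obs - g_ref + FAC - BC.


BA = g_obs - g_ref + FAC - BC
= 982179.35 - 982218.13 + 8.38 - 3.21
= -33.61 mGal

-33.61


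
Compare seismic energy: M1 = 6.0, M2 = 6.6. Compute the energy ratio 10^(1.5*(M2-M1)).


M2 - M1 = 6.6 - 6.0 = 0.6
1.5 * 0.6 = 0.9
ratio = 10^0.9 = 7.94

7.94


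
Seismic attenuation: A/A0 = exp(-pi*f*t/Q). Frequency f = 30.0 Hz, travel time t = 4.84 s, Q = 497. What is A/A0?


pi*f*t/Q = pi*30.0*4.84/497 = 0.917825
A/A0 = exp(-0.917825) = 0.399387

0.399387


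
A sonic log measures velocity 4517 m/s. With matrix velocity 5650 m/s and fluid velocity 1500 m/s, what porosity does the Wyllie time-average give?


1/V - 1/Vm = 1/4517 - 1/5650 = 4.439e-05
1/Vf - 1/Vm = 1/1500 - 1/5650 = 0.00048968
phi = 4.439e-05 / 0.00048968 = 0.0907

0.0907


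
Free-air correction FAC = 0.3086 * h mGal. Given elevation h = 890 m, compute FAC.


FAC = 0.3086 * h
= 0.3086 * 890
= 274.654 mGal

274.654


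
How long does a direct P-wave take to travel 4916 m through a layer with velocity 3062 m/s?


t = x / V
= 4916 / 3062
= 1.6055 s

1.6055


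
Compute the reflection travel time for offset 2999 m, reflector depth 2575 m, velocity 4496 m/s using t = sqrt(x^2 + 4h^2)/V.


x^2 + 4h^2 = 2999^2 + 4*2575^2 = 8994001 + 26522500 = 35516501
sqrt(35516501) = 5959.5722
t = 5959.5722 / 4496 = 1.3255 s

1.3255


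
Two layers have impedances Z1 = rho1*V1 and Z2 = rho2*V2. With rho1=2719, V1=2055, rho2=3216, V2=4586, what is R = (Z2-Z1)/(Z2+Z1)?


Z1 = 2719 * 2055 = 5587545
Z2 = 3216 * 4586 = 14748576
R = (14748576 - 5587545) / (14748576 + 5587545) = 9161031 / 20336121 = 0.4505

0.4505


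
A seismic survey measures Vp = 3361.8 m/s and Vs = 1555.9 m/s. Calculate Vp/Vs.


Vp/Vs = 3361.8 / 1555.9
= 2.1607

2.1607


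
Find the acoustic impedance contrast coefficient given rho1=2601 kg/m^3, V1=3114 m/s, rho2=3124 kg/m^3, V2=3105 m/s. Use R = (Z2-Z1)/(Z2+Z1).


Z1 = 2601 * 3114 = 8099514
Z2 = 3124 * 3105 = 9700020
R = (9700020 - 8099514) / (9700020 + 8099514) = 1600506 / 17799534 = 0.0899

0.0899


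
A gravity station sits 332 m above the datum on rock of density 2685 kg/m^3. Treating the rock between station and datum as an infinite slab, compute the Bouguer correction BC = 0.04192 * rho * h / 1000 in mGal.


BC = 0.04192 * rho * h / 1000
= 0.04192 * 2685 * 332 / 1000
= 37.3683 mGal

37.3683


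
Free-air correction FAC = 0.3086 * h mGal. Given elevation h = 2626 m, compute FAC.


FAC = 0.3086 * h
= 0.3086 * 2626
= 810.3836 mGal

810.3836
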